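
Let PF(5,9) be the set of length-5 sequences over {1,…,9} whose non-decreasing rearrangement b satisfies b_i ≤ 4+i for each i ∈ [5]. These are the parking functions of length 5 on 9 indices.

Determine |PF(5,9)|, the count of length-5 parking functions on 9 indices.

#PF = (9+1−5)·(9+1)^{5−1} = 5·10000 = 50000 [KW]
Check (7,5,4,8,1) → sorted (1,4,5,7,8): b_i ≤ 4+i ∀i, a PF.

50000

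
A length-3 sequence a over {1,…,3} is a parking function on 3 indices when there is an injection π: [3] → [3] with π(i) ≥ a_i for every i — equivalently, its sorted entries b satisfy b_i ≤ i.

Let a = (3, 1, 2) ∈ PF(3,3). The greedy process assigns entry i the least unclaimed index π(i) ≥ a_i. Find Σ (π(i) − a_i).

Σπ = 6 ({1..3} each once); Σa = 3+1+2 = 6; disp = 6−6 = 0.

0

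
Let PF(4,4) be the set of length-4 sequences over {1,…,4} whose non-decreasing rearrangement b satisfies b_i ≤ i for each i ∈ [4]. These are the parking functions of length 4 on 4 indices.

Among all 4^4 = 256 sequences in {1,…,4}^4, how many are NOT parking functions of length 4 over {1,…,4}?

#PF = (4+1−4)·(4+1)^{4−1} = 1×125 = 125 [KW]
One tuple (4,1,3,4) → sorted (1,3,4,4): b_2=3>2, not a PF.
4^4 − 125 = 256 − 125 = 131

131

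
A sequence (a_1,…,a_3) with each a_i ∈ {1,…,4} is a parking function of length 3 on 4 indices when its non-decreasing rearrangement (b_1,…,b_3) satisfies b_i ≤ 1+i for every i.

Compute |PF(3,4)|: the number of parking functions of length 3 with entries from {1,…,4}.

50

|PF| = 2·5^2 = 2 · 25 = 50 [KW]
E.g. (1,2,1) → sorted (1,1,2): b_i ≤ 1+i ∀i, a PF.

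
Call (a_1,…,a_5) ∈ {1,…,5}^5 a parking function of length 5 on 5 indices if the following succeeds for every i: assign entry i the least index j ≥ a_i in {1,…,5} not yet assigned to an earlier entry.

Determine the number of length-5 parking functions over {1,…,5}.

Count = (5+1−5)·(5+1)^{5−1} = 1·1296 = 1296 [KW]
One tuple (3,1,1,2,4) → sorted (1,1,2,3,4): b_i ≤ i ∀i, a PF.

1296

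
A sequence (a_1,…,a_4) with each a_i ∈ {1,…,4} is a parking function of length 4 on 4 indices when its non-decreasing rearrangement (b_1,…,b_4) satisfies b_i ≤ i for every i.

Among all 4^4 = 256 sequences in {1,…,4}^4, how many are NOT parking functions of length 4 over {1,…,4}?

|PF| = 1·5^3 = 1·125 = 125 [KW]
E.g. (4,4,4,4) → sorted (4,4,4,4): b_1=4>1, not a PF.
So 256 − 125 = 131 fail.

131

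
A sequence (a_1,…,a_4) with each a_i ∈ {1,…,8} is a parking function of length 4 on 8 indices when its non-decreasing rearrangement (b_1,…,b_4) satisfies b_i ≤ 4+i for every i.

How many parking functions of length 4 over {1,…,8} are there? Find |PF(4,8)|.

|PF| = (8−4+1)·(8+1)^(4−1) = 5 · 729 = 3645 (Pollak)
Check (3,2,2,3) → sorted (2,2,3,3): b_i ≤ 4+i ∀i, a PF.

3645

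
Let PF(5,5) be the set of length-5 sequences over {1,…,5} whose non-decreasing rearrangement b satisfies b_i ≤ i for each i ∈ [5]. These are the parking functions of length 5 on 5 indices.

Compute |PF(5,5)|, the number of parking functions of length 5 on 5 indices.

1296

Count = (5+1−5)·(5+1)^{5−1} = 1 · 1296 = 1296 [KW]
One tuple (1,4,1,1,4) → sorted (1,1,1,4,4): b_i ≤ i ∀i, a PF.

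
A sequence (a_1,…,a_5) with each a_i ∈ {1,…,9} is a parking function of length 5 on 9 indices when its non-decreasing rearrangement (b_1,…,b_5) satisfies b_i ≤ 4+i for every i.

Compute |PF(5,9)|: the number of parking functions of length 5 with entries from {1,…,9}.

50000

|PF(5,9)| = (9−5+1)·(9+1)^(5−1) = 5 · 10000 = 50000 (Pollak)
E.g. (6,1,8,3,6) → sorted (1,3,6,6,8): b_i ≤ 4+i ∀i, a PF.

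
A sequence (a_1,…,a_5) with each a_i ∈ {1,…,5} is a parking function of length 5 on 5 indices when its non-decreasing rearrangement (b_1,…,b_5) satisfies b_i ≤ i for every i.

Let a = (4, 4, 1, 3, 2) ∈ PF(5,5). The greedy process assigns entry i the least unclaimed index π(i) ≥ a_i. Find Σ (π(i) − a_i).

1

Σπ = 5·6/2 = 15 (π permutes [5]); Σa = 4+4+1+3+2 = 14; disp = 15−14 = 1.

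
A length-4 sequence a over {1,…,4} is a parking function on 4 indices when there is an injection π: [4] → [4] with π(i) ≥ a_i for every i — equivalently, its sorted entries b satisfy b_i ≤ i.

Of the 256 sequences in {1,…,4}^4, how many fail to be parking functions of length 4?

|PF| = (5−4)·5^(4−1) = 1 · 125 = 125 (Konheim–Weiss)
One tuple (3,3,3,2) → sorted (2,3,3,3): b_1=2>1, not a PF.
Total 256; non-PF = 256−125 = 131

131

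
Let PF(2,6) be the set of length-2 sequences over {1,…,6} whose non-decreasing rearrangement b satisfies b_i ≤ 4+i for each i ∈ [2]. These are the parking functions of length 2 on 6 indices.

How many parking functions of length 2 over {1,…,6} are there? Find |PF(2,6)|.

|PF(2,6)| = (7−2)·7^(2−1) = 5 · 7 = 35 (Pollak)
Check (6,3) → sorted (3,6): b_i ≤ 4+i ∀i, a PF.

35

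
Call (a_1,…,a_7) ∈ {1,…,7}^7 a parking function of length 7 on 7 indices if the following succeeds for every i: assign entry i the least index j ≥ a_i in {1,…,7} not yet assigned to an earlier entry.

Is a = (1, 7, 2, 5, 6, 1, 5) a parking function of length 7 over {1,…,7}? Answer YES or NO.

Sorted: b = (1, 1, 2, 5, 5, 6, 7).
  b_1=1 ≤ 1
  b_2=1 ≤ 2
  b_3=2 ≤ 3
  b_4=5 > 4
  fails at i=4 ⇒ NO

NO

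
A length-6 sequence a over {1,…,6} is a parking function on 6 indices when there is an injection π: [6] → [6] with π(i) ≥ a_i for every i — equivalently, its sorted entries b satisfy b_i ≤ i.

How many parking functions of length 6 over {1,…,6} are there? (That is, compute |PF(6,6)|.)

16807

#PF = (6+1−6)·(6+1)^{6−1} = 1×16807 = 16807 (Konheim–Weiss)
E.g. (5,1,4,1,2,5) → sorted (1,1,2,4,5,5): b_i ≤ i ∀i, a PF.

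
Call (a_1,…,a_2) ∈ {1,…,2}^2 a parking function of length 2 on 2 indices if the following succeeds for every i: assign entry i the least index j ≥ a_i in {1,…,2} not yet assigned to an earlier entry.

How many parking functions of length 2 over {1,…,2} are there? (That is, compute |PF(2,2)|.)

3

|PF| = (3−2)·3^(2−1) = 1 · 3 = 3
One tuple (1,2) → sorted (1,2): b_i ≤ i ∀i, a PF.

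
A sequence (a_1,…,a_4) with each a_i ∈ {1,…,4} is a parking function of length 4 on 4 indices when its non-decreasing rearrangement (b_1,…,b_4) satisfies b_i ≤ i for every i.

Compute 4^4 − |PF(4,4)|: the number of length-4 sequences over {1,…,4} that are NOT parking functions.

131

#PF = (5−4)·5^(4−1) = 1·125 = 125
Example (2,4,4,4) → sorted (2,4,4,4): b_1=2>1, not a PF.
Total 256; non-PF = 256−125 = 131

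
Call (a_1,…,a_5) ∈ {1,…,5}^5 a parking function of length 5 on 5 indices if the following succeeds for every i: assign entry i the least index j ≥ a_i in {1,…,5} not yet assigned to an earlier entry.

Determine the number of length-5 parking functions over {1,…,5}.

1296

|PF| = (6−5)·6^(5−1) = 1·1296 = 1296
Check (2,1,4,5,1) → sorted (1,1,2,4,5): b_i ≤ i ∀i, a PF.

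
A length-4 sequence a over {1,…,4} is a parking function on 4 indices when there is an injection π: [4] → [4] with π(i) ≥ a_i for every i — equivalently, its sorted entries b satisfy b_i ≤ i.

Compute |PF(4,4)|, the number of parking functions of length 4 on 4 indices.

#PF = (4−4+1)·(4+1)^(4−1) = 1 · 125 = 125 [KW]
Check (2,1,2,3) → sorted (1,2,2,3): b_i ≤ i ∀i, a PF.

125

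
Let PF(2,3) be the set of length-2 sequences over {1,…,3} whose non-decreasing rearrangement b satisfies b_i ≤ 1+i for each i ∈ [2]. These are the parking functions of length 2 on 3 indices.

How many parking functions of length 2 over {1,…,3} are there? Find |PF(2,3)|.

8

|PF(2,3)| = (3+1−2)·(3+1)^{2−1} = 2 · 4 = 8 (Konheim–Weiss)
One tuple (2,2) → sorted (2,2): b_i ≤ 1+i ∀i, a PF.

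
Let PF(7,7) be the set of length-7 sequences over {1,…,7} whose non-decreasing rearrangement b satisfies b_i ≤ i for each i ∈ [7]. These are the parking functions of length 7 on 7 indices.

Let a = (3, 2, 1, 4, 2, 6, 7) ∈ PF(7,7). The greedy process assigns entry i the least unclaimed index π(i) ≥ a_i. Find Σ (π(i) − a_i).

Σπ = 7·8/2 = 28 (π permutes [7]); Σa = 3+2+1+4+2+6+7 = 25; disp = 28−25 = 3.

3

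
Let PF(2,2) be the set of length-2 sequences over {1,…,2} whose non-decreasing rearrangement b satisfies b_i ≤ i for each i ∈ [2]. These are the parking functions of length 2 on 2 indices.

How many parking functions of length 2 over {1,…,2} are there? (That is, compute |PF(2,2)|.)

3

|PF(2,2)| = (2−2+1)·(2+1)^(2−1) = 1×3 = 3 (Pollak)
Example (1,1) → sorted (1,1): b_i ≤ i ∀i, a PF.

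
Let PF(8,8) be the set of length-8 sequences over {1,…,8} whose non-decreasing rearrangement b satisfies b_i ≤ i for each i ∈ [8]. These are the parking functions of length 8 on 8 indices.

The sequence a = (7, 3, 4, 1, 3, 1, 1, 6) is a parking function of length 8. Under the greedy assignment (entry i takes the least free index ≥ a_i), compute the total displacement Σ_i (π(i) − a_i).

10

Σπ = 36 ({1..8} each once); Σa = 7+3+4+1+3+1+1+6 = 26; disp = 36−26 = 10.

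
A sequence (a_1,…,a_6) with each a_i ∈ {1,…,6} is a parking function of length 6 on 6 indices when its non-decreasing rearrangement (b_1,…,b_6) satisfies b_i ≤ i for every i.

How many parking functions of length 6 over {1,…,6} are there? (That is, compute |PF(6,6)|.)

16807

#PF = (6−6+1)·(6+1)^(6−1) = 1·16807 = 16807
Check (5,2,4,1,1,4) → sorted (1,1,2,4,4,5): b_i ≤ i ∀i, a PF.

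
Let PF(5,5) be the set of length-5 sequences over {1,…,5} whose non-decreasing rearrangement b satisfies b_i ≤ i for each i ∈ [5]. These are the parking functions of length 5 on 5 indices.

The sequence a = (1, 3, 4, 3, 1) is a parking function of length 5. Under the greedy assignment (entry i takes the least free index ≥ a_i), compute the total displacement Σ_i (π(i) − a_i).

3

Σπ(i) = 1+…+5 = 15; Σa = 1+3+4+3+1 = 12; disp = 15−12 = 3.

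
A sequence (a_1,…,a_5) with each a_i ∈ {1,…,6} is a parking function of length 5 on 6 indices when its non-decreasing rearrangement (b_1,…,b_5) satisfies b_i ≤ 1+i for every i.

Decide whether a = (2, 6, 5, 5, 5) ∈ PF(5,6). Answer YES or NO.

Order a: b = (2, 5, 5, 5, 6).
  b_1=2 ≤ 2
  b_2=5 > 3
  fails at i=2 ⇒ NO

NO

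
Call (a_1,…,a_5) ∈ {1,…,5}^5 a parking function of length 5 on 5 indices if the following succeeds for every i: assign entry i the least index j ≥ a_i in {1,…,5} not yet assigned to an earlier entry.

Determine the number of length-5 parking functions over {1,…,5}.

1296

#PF = (5−5+1)·(5+1)^(5−1) = 1 · 1296 = 1296 (Konheim–Weiss)
E.g. (3,2,5,3,1) → sorted (1,2,3,3,5): b_i ≤ i ∀i, a PF.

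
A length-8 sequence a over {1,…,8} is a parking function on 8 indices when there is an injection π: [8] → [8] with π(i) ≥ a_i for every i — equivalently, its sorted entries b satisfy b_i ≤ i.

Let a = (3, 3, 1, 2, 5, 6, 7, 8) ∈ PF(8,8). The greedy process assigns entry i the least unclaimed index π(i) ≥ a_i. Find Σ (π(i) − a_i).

Σπ = 36 ({1..8} each once); Σa = 3+3+1+2+5+6+7+8 = 35; disp = 36−35 = 1.

1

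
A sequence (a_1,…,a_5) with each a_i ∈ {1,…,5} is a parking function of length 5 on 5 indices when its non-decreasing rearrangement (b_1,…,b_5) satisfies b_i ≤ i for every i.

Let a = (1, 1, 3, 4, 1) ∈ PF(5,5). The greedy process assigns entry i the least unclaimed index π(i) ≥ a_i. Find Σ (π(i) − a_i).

Σπ(i) = 1+…+5 = 15; Σa = 1+1+3+4+1 = 10; disp = 15−10 = 5.

5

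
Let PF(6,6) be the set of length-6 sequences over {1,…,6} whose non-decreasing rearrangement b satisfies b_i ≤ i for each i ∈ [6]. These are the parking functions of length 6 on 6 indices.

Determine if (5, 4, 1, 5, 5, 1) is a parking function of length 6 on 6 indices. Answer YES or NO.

NO

Sorted: b = (1, 1, 4, 5, 5, 5).
  b_1=1 ≤ 1
  b_2=1 ≤ 2
  b_3=4 > 3
  fails at i=3 ⇒ NO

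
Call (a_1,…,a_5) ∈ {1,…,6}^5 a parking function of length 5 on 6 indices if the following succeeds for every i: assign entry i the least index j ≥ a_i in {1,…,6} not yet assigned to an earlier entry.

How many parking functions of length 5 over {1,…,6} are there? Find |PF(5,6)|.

|PF| = (6+1−5)·(6+1)^{5−1} = 2·2401 = 4802 (Konheim–Weiss)
E.g. (3,4,1,5,1) → sorted (1,1,3,4,5): b_i ≤ 1+i ∀i, a PF.

4802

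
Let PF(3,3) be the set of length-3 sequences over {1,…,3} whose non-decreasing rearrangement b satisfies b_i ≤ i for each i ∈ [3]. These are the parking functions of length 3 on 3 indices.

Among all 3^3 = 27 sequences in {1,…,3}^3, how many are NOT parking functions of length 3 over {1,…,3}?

11

Count = 1·4^2 = 1×16 = 16
Example (2,3,3) → sorted (2,3,3): b_1=2>1, not a PF.
So 27 − 16 = 11 fail.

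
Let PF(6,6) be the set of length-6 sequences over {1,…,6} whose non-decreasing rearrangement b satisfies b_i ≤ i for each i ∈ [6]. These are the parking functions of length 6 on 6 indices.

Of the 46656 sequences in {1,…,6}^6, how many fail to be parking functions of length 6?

Count = (6−6+1)·(6+1)^(6−1) = 1 · 16807 = 16807
E.g. (2,6,6,4,5,4) → sorted (2,4,4,5,6,6): b_1=2>1, not a PF.
6^6 − 16807 = 46656 − 16807 = 29849

29849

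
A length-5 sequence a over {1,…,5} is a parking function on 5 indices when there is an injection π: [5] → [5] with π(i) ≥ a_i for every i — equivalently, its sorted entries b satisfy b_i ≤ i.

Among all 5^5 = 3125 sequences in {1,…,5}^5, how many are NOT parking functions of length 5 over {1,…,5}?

1829

|PF| = (6−5)·6^(5−1) = 1×1296 = 1296
E.g. (4,5,3,5,5) → sorted (3,4,5,5,5): b_1=3>1, not a PF.
5^5 − 1296 = 3125 − 1296 = 1829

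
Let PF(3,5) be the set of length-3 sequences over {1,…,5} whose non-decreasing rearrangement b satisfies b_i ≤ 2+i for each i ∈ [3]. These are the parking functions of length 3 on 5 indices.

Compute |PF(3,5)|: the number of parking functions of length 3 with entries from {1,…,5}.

#PF = (6−3)·6^(3−1) = 3 · 36 = 108 (Pollak)
Example (1,4,2) → sorted (1,2,4): b_i ≤ 2+i ∀i, a PF.

108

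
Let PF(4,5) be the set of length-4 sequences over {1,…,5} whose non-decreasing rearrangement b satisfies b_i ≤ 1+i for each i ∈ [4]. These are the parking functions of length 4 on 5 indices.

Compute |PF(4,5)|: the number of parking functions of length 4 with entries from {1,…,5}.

432

#PF = 2·6^3 = 2×216 = 432
E.g. (4,5,1,1) → sorted (1,1,4,5): b_i ≤ 1+i ∀i, a PF.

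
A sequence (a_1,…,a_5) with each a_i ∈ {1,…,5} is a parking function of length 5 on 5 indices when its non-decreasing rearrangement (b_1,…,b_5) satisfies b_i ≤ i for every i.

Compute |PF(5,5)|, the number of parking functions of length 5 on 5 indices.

1296

Count = (5+1−5)·(5+1)^{5−1} = 1×1296 = 1296
E.g. (3,1,5,1,2) → sorted (1,1,2,3,5): b_i ≤ i ∀i, a PF.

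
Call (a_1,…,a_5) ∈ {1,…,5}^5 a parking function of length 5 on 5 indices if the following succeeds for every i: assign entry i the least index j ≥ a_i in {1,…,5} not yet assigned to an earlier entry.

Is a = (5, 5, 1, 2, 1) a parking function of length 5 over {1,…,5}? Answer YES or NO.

NO

Rearranged: b = (1, 1, 2, 5, 5).
  b_1=1 ≤ 1
  b_2=1 ≤ 2
  b_3=2 ≤ 3
  b_4=5 > 4
  fails at i=4 ⇒ NO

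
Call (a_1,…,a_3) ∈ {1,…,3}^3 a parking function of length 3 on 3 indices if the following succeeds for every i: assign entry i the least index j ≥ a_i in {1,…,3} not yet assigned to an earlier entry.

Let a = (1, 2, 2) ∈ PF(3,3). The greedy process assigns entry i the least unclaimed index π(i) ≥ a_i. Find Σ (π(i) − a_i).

1

Σπ = 6 ({1..3} each once); Σa = 1+2+2 = 5; disp = 6−5 = 1.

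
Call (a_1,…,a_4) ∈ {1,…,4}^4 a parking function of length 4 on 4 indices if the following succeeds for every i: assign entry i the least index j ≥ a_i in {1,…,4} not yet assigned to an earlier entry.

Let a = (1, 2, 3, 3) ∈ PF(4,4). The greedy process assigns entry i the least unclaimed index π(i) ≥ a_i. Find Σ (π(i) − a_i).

1

Σπ(i) = 1+…+4 = 10; Σa = 1+2+3+3 = 9; disp = 10−9 = 1.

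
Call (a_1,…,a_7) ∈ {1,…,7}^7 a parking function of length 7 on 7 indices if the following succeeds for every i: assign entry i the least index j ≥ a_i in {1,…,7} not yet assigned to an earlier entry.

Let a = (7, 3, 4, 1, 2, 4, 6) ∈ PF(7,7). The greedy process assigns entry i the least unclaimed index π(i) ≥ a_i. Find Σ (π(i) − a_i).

1

Σπ = 7·8/2 = 28 (π permutes [7]); Σa = 7+3+4+1+2+4+6 = 27; disp = 28−27 = 1.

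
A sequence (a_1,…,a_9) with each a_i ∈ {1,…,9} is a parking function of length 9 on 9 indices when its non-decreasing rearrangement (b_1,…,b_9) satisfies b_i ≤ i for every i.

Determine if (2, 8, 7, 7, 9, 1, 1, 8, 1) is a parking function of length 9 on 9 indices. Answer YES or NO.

NO

Rearranged: b = (1, 1, 1, 2, 7, 7, 8, 8, 9).
  b_1=1 ≤ 1
  b_2=1 ≤ 2
  b_3=1 ≤ 3
  b_4=2 ≤ 4
  b_5=7 > 5
  fails at i=5 ⇒ NO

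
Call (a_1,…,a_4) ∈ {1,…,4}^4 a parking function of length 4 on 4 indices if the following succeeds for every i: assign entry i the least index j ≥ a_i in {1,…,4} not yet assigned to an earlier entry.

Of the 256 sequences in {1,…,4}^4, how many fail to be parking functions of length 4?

Count = (4−4+1)·(4+1)^(4−1) = 1·125 = 125 (Konheim–Weiss)
E.g. (1,4,3,4) → sorted (1,3,4,4): b_2=3>2, not a PF.
Total 256; non-PF = 256−125 = 131

131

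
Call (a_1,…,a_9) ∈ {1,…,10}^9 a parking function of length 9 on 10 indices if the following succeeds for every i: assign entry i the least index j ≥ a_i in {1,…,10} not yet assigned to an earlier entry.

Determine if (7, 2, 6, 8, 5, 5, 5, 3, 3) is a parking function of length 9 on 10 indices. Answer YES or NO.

YES

Sorted: b = (2, 3, 3, 5, 5, 5, 6, 7, 8).
  b_1=2 ≤ 2
  b_2=3 ≤ 3
  b_3=3 ≤ 4
  b_4=5 ≤ 5
  b_5=5 ≤ 6
  b_6=5 ≤ 7
  b_7=6 ≤ 8
  b_8=7 ≤ 9
  b_9=8 ≤ 10
All bounds hold ⇒ YES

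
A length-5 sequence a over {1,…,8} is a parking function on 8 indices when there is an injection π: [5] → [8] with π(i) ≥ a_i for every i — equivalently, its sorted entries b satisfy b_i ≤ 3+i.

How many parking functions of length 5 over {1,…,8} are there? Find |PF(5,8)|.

26244

|PF| = 4·9^4 = 4·6561 = 26244
One tuple (8,5,4,7,3) → sorted (3,4,5,7,8): b_i ≤ 3+i ∀i, a PF.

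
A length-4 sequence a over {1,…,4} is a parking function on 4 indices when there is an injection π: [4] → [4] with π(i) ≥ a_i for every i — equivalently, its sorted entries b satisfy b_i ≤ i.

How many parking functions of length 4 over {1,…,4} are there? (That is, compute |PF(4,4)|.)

Count = (4+1−4)·(4+1)^{4−1} = 1 · 125 = 125 (Konheim–Weiss)
E.g. (3,1,1,4) → sorted (1,1,3,4): b_i ≤ i ∀i, a PF.

125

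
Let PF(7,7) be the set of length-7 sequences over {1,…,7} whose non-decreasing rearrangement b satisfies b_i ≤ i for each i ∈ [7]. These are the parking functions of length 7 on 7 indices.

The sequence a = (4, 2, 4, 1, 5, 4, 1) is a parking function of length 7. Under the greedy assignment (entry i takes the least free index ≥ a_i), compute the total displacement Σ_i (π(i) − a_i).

Σπ = 7·8/2 = 28 (π permutes [7]); Σa = 4+2+4+1+5+4+1 = 21; disp = 28−21 = 7.

7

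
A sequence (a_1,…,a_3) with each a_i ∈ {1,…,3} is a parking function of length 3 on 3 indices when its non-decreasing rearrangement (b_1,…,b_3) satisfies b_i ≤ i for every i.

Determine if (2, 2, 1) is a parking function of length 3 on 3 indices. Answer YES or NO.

Order a: b = (1, 2, 2).
  b_1=1 ≤ 1
  b_2=2 ≤ 2
  b_3=2 ≤ 3
All bounds hold ⇒ YES

YES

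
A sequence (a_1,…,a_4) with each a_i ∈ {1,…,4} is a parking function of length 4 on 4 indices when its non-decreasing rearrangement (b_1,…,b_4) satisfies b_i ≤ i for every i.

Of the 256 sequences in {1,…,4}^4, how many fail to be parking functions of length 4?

131

Count = 1·5^3 = 1 · 125 = 125
One tuple (4,4,1,3) → sorted (1,3,4,4): b_2=3>2, not a PF.
So 256 − 125 = 131 fail.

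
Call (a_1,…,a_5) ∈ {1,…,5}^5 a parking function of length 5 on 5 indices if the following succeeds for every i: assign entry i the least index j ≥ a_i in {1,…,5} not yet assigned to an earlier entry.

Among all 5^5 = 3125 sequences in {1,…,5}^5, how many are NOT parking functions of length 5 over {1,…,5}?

Count = (6−5)·6^(5−1) = 1 · 1296 = 1296 (Pollak)
Check (3,5,5,5,4) → sorted (3,4,5,5,5): b_1=3>1, not a PF.
So 3125 − 1296 = 1829 fail.

1829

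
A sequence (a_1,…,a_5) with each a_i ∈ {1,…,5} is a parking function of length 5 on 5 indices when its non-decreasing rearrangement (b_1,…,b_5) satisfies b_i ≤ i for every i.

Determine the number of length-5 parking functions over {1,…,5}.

1296

Count = (6−5)·6^(5−1) = 1×1296 = 1296 [KW]
Check (2,1,4,4,2) → sorted (1,2,2,4,4): b_i ≤ i ∀i, a PF.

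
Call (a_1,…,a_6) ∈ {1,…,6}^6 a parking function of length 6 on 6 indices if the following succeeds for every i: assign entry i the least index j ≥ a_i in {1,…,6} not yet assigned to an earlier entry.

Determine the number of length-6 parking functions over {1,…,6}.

16807

|PF| = (6+1−6)·(6+1)^{6−1} = 1·16807 = 16807 (Konheim–Weiss)
Example (1,6,3,3,4,1) → sorted (1,1,3,3,4,6): b_i ≤ i ∀i, a PF.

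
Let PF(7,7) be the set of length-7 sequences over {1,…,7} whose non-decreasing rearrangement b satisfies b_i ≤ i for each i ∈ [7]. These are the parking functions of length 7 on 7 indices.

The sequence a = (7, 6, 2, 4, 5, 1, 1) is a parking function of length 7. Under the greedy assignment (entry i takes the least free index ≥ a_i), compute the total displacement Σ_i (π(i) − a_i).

2

Σπ(i) = 1+…+7 = 28; Σa = 7+6+2+4+5+1+1 = 26; disp = 28−26 = 2.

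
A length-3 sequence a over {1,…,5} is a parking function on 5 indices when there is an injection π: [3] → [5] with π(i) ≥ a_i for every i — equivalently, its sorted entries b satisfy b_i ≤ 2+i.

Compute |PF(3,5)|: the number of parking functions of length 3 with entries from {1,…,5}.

108

|PF(3,5)| = (6−3)·6^(3−1) = 3 · 36 = 108 (Konheim–Weiss)
Check (2,3,5) → sorted (2,3,5): b_i ≤ 2+i ∀i, a PF.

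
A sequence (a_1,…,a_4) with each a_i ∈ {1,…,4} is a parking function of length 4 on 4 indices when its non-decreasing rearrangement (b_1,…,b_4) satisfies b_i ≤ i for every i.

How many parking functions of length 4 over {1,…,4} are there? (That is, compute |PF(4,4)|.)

|PF| = (5−4)·5^(4−1) = 1×125 = 125 [KW]
Check (1,3,1,2) → sorted (1,1,2,3): b_i ≤ i ∀i, a PF.

125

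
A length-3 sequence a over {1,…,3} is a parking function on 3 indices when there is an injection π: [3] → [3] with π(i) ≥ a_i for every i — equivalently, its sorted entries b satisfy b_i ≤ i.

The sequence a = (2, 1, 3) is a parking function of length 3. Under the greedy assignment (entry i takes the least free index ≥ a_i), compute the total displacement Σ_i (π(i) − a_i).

0

Σπ(i) = 1+…+3 = 6; Σa = 2+1+3 = 6; disp = 6−6 = 0.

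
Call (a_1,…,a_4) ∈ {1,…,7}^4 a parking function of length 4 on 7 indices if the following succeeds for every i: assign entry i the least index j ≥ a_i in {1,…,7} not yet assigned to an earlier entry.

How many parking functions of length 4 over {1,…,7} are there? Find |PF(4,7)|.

Count = (8−4)·8^(4−1) = 4×512 = 2048 [KW]
One tuple (2,2,6,1) → sorted (1,2,2,6): b_i ≤ 3+i ∀i, a PF.

2048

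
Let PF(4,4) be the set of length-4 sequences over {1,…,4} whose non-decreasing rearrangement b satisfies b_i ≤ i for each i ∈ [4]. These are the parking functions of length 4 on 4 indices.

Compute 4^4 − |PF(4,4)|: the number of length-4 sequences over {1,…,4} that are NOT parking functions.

131

|PF(4,4)| = (4−4+1)·(4+1)^(4−1) = 1 · 125 = 125 [KW]
One tuple (4,4,4,3) → sorted (3,4,4,4): b_1=3>1, not a PF.
So 256 − 125 = 131 fail.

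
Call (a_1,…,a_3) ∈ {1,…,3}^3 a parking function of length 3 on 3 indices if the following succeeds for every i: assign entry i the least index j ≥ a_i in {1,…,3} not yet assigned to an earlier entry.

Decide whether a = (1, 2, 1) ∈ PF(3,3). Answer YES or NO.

Order a: b = (1, 1, 2).
  b_1=1 ≤ 1
  b_2=1 ≤ 2
  b_3=2 ≤ 3
All bounds hold ⇒ YES

YES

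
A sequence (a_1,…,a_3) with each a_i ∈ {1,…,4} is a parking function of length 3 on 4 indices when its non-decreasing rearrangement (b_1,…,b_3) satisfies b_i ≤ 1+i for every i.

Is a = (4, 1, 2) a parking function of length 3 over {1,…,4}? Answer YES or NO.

YES

Rearranged: b = (1, 2, 4).
  b_1=1 ≤ 2
  b_2=2 ≤ 3
  b_3=4 ≤ 4
All bounds hold ⇒ YES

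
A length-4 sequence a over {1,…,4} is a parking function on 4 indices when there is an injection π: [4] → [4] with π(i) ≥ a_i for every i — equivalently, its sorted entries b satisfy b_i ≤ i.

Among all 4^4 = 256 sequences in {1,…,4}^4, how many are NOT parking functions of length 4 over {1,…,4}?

#PF = (4+1−4)·(4+1)^{4−1} = 1·125 = 125 (Konheim–Weiss)
One tuple (4,3,4,4) → sorted (3,4,4,4): b_1=3>1, not a PF.
4^4 − 125 = 256 − 125 = 131

131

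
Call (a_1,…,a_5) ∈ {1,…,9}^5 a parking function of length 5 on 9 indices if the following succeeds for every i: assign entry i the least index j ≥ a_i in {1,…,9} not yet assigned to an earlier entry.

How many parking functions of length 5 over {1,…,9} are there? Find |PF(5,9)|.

#PF = (9+1−5)·(9+1)^{5−1} = 5·10000 = 50000 (Konheim–Weiss)
One tuple (2,3,5,5,8) → sorted (2,3,5,5,8): b_i ≤ 4+i ∀i, a PF.

50000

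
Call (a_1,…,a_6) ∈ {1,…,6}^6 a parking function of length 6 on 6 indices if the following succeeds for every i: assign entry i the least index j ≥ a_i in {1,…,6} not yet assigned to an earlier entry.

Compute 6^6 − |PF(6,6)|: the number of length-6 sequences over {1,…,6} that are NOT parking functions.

#PF = (6−6+1)·(6+1)^(6−1) = 1 · 16807 = 16807
One tuple (5,3,6,3,3,5) → sorted (3,3,3,5,5,6): b_1=3>1, not a PF.
6^6 − 16807 = 46656 − 16807 = 29849

29849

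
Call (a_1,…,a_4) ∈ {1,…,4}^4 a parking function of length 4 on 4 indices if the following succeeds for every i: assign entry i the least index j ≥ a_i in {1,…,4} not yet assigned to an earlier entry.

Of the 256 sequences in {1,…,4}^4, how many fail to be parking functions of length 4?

|PF(4,4)| = (5−4)·5^(4−1) = 1 · 125 = 125 [KW]
Example (4,4,4,1) → sorted (1,4,4,4): b_2=4>2, not a PF.
Total 256; non-PF = 256−125 = 131

131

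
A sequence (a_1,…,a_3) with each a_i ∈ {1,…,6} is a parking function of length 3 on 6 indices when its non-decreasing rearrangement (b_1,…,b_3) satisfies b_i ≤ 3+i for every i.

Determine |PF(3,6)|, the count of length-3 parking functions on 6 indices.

|PF(3,6)| = 4·7^2 = 4×49 = 196 [KW]
One tuple (3,5,2) → sorted (2,3,5): b_i ≤ 3+i ∀i, a PF.

196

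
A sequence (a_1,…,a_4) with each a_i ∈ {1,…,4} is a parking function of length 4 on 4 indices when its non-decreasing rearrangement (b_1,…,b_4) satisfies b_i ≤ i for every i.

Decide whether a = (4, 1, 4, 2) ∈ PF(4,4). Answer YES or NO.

NO

Order a: b = (1, 2, 4, 4).
  b_1=1 ≤ 1
  b_2=2 ≤ 2
  b_3=4 > 3
  fails at i=3 ⇒ NO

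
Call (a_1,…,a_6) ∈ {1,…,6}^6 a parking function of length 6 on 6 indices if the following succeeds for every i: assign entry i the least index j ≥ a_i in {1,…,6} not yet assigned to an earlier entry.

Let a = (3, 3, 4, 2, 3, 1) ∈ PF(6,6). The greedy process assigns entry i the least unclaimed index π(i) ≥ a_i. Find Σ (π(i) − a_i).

5

Σπ = 21 ({1..6} each once); Σa = 3+3+4+2+3+1 = 16; disp = 21−16 = 5.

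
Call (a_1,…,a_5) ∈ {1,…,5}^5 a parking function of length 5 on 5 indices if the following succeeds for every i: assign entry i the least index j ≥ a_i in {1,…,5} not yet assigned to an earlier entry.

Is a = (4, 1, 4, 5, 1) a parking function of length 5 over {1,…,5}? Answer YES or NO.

NO

Sorted: b = (1, 1, 4, 4, 5).
  b_1=1 ≤ 1
  b_2=1 ≤ 2
  b_3=4 > 3
  fails at i=3 ⇒ NO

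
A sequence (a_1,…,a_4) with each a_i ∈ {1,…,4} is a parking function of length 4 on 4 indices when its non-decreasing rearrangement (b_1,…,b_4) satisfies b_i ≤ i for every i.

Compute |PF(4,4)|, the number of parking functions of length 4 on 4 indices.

|PF(4,4)| = (4+1−4)·(4+1)^{4−1} = 1×125 = 125 (Pollak)
Check (4,2,2,1) → sorted (1,2,2,4): b_i ≤ i ∀i, a PF.

125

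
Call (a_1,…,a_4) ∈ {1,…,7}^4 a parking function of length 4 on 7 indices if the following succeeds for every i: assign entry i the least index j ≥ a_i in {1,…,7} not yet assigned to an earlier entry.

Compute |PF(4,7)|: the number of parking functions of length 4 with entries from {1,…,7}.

2048

Count = (8−4)·8^(4−1) = 4 · 512 = 2048 (Pollak)
Example (4,7,1,3) → sorted (1,3,4,7): b_i ≤ 3+i ∀i, a PF.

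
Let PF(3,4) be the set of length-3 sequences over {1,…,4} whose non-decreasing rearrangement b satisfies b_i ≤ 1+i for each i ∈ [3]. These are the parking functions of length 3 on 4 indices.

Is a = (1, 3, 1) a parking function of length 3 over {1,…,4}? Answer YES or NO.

Order a: b = (1, 1, 3).
  b_1=1 ≤ 2
  b_2=1 ≤ 3
  b_3=3 ≤ 4
All bounds hold ⇒ YES

YES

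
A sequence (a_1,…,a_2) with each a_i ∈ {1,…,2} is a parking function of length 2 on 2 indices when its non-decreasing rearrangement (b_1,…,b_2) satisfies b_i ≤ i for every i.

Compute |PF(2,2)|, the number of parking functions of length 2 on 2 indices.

#PF = (3−2)·3^(2−1) = 1 · 3 = 3 [KW]
Check (1,1) → sorted (1,1): b_i ≤ i ∀i, a PF.

3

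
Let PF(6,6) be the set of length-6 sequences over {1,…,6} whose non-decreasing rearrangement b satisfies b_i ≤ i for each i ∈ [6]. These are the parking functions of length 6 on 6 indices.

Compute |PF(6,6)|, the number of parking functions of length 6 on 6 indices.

Count = (6+1−6)·(6+1)^{6−1} = 1×16807 = 16807 (Konheim–Weiss)
Check (3,3,1,5,2,1) → sorted (1,1,2,3,3,5): b_i ≤ i ∀i, a PF.

16807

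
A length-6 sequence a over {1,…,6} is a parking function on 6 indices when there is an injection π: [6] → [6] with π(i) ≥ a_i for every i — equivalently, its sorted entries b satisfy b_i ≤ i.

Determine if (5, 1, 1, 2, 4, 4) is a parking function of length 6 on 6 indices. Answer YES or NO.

Rearranged: b = (1, 1, 2, 4, 4, 5).
  b_1=1 ≤ 1
  b_2=1 ≤ 2
  b_3=2 ≤ 3
  b_4=4 ≤ 4
  b_5=4 ≤ 5
  b_6=5 ≤ 6
All bounds hold ⇒ YES

YES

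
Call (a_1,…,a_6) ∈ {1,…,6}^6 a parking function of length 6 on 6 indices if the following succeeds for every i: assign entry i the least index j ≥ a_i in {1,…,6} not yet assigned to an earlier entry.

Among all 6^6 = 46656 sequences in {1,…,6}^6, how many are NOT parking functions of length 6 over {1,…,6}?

|PF| = (6+1−6)·(6+1)^{6−1} = 1·16807 = 16807 [KW]
One tuple (6,3,2,5,2,4) → sorted (2,2,3,4,5,6): b_1=2>1, not a PF.
6^6 − 16807 = 46656 − 16807 = 29849

29849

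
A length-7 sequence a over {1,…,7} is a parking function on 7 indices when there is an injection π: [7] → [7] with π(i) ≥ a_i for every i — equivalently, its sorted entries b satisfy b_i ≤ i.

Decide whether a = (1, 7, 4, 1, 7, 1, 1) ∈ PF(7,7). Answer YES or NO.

Rearranged: b = (1, 1, 1, 1, 4, 7, 7).
  b_1=1 ≤ 1
  b_2=1 ≤ 2
  b_3=1 ≤ 3
  b_4=1 ≤ 4
  b_5=4 ≤ 5
  b_6=7 > 6
  fails at i=6 ⇒ NO

NO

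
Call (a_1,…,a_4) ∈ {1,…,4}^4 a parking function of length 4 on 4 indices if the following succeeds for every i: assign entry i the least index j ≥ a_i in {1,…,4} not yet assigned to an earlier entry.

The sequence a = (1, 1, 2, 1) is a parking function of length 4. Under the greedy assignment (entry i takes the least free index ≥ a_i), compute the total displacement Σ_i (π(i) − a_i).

Σπ = 4·5/2 = 10 (π permutes [4]); Σa = 1+1+2+1 = 5; disp = 10−5 = 5.

5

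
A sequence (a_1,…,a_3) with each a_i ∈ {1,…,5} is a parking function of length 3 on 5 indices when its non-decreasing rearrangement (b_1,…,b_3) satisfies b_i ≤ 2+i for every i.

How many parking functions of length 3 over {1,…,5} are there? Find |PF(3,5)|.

108

Count = (6−3)·6^(3−1) = 3×36 = 108 (Konheim–Weiss)
E.g. (1,5,3) → sorted (1,3,5): b_i ≤ 2+i ∀i, a PF.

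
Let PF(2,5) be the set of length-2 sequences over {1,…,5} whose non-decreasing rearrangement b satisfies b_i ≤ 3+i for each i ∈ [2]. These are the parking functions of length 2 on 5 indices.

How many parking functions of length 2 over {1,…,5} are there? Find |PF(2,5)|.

|PF(2,5)| = (5−2+1)·(5+1)^(2−1) = 4×6 = 24 (Pollak)
E.g. (3,3) → sorted (3,3): b_i ≤ 3+i ∀i, a PF.

24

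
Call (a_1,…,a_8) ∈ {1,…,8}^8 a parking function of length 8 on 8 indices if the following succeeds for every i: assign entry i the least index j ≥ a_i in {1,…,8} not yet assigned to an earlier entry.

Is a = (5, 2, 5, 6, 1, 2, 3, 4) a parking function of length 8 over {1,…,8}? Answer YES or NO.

YES

Sorted: b = (1, 2, 2, 3, 4, 5, 5, 6).
  b_1=1 ≤ 1
  b_2=2 ≤ 2
  b_3=2 ≤ 3
  b_4=3 ≤ 4
  b_5=4 ≤ 5
  b_6=5 ≤ 6
  b_7=5 ≤ 7
  b_8=6 ≤ 8
All bounds hold ⇒ YES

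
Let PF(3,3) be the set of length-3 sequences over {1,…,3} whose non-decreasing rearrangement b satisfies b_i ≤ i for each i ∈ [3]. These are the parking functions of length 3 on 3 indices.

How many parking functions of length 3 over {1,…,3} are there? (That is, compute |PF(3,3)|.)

Count = 1·4^2 = 1 · 16 = 16 (Pollak)
Example (1,2,2) → sorted (1,2,2): b_i ≤ i ∀i, a PF.

16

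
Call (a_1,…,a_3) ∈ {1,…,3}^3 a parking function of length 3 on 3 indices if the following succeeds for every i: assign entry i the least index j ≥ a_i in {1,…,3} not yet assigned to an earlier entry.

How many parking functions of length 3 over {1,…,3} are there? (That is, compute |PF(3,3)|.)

Count = (4−3)·4^(3−1) = 1·16 = 16 [KW]
One tuple (2,1,2) → sorted (1,2,2): b_i ≤ i ∀i, a PF.

16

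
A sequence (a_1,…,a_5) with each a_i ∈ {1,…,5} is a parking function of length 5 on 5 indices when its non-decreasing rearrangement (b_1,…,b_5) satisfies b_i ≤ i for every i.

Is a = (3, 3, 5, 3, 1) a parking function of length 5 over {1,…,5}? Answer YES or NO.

Rearranged: b = (1, 3, 3, 3, 5).
  b_1=1 ≤ 1
  b_2=3 > 2
  fails at i=2 ⇒ NO

NO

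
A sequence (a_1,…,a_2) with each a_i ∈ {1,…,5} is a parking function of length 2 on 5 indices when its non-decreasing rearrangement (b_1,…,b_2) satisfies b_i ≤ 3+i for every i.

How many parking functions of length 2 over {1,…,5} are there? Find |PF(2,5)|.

Count = (5−2+1)·(5+1)^(2−1) = 4 · 6 = 24
One tuple (5,1) → sorted (1,5): b_i ≤ 3+i ∀i, a PF.

24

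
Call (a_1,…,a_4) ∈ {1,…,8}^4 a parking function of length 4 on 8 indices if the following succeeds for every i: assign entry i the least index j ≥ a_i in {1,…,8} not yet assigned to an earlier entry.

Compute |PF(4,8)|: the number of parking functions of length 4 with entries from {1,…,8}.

3645

|PF(4,8)| = (8−4+1)·(8+1)^(4−1) = 5 · 729 = 3645
One tuple (2,1,5,4) → sorted (1,2,4,5): b_i ≤ 4+i ∀i, a PF.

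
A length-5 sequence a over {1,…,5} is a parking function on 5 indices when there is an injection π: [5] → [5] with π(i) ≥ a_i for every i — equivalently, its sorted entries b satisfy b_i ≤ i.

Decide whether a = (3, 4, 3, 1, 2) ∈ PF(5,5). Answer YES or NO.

YES

Rearranged: b = (1, 2, 3, 3, 4).
  b_1=1 ≤ 1
  b_2=2 ≤ 2
  b_3=3 ≤ 3
  b_4=3 ≤ 4
  b_5=4 ≤ 5
All bounds hold ⇒ YES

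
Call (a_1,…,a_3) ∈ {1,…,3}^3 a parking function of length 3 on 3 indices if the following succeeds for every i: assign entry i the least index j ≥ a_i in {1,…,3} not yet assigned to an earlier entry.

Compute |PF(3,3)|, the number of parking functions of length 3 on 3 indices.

16

#PF = (3−3+1)·(3+1)^(3−1) = 1×16 = 16 (Konheim–Weiss)
One tuple (1,1,3) → sorted (1,1,3): b_i ≤ i ∀i, a PF.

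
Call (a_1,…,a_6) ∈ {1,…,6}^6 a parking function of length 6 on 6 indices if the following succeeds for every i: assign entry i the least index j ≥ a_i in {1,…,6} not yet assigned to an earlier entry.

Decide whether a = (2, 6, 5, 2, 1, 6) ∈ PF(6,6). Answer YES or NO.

Rearranged: b = (1, 2, 2, 5, 6, 6).
  b_1=1 ≤ 1
  b_2=2 ≤ 2
  b_3=2 ≤ 3
  b_4=5 > 4
  fails at i=4 ⇒ NO

NO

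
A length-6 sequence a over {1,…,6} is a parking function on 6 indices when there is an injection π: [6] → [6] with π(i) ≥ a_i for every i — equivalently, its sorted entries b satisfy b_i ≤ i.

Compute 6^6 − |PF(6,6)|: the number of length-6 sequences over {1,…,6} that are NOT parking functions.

29849

|PF| = (6+1−6)·(6+1)^{6−1} = 1×16807 = 16807 (Pollak)
Example (6,2,6,2,6,5) → sorted (2,2,5,6,6,6): b_1=2>1, not a PF.
6^6 − 16807 = 46656 − 16807 = 29849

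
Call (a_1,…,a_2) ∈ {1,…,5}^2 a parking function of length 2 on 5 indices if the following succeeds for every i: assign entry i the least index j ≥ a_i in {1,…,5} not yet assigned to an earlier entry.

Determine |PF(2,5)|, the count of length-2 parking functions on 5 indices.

24

#PF = (5−2+1)·(5+1)^(2−1) = 4 · 6 = 24 (Pollak)
E.g. (4,2) → sorted (2,4): b_i ≤ 3+i ∀i, a PF.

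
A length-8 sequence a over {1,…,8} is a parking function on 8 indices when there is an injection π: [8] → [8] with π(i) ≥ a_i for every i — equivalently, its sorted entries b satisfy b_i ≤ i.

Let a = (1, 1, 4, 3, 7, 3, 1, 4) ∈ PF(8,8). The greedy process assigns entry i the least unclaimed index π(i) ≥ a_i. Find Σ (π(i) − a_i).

12

Σπ = 36 ({1..8} each once); Σa = 1+1+4+3+7+3+1+4 = 24; disp = 36−24 = 12.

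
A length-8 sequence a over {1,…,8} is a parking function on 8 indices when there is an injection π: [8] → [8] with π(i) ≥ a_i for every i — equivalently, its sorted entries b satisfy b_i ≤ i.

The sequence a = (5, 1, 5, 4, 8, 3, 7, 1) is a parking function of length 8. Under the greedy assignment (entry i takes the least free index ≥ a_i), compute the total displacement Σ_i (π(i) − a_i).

2

Σπ = 8·9/2 = 36 (π permutes [8]); Σa = 5+1+5+4+8+3+7+1 = 34; disp = 36−34 = 2.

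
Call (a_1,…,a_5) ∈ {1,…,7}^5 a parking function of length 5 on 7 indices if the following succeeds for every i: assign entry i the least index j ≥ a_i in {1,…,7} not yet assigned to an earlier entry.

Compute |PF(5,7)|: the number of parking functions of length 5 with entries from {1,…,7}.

|PF| = (8−5)·8^(5−1) = 3 · 4096 = 12288 [KW]
Check (3,4,4,2,6) → sorted (2,3,4,4,6): b_i ≤ 2+i ∀i, a PF.

12288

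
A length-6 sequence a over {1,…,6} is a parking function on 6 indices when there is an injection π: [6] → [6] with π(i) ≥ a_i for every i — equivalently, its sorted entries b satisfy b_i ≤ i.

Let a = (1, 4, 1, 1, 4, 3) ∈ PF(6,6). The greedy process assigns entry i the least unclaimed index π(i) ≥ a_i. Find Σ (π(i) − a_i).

Σπ = 6·7/2 = 21 (π permutes [6]); Σa = 1+4+1+1+4+3 = 14; disp = 21−14 = 7.

7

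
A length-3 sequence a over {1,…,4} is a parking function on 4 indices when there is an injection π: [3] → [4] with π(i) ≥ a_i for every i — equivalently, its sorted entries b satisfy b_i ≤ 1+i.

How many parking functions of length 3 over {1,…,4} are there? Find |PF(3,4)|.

|PF(3,4)| = (4−3+1)·(4+1)^(3−1) = 2×25 = 50 (Pollak)
E.g. (4,2,2) → sorted (2,2,4): b_i ≤ 1+i ∀i, a PF.

50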